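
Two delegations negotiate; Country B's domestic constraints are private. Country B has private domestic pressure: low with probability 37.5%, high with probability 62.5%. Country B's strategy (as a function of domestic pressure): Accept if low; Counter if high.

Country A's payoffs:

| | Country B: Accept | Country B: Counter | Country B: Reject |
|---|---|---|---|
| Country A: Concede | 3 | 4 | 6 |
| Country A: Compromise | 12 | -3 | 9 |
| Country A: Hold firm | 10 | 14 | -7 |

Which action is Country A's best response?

Hold firm

Compute Country A's expected payoff for each action, taking the expectation over Country B's type.
E[Concede] = 0.375·(3) + 0.625·(4) = 3.625
E[Compromise] = 0.375·(12) + 0.625·(-3) = 2.625
E[Hold firm] = 0.375·(10) + 0.625·(14) = 12.5
Best response: Hold firm (12.5 is the largest).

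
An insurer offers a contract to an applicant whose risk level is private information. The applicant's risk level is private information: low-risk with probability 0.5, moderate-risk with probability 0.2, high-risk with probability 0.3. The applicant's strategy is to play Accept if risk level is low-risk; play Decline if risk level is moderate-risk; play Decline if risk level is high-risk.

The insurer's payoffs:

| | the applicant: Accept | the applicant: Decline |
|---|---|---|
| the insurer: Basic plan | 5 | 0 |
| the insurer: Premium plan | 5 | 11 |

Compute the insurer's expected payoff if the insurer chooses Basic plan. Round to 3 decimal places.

2.500

E[Basic plan] = 0.5·5 + 0.2·0 + 0.3·0 = 2.5 + 0 + 0 = 2.5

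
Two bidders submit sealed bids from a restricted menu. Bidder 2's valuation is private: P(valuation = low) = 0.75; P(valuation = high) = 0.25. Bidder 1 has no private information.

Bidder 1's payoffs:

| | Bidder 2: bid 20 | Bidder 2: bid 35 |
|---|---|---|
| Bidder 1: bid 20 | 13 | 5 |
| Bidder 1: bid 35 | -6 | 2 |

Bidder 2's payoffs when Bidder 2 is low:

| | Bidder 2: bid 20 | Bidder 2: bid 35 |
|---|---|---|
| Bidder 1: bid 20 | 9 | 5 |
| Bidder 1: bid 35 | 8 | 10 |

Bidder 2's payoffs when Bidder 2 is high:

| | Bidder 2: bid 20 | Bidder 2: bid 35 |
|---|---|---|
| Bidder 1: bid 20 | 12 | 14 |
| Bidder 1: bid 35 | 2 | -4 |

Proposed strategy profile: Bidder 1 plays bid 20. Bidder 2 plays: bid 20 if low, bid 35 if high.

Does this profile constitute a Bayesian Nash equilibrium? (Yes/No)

Bidder 1 plays bid 20: E[bid 20] = 0.75·(13) + 0.25·(5) = 11; E[bid 35] = -4. Best-responding. ✓
Bidder 2 (valuation low), facing bid 20: bid 20 gives 9, bid 35 gives 5. Proposed bid 20 is best. ✓
Bidder 2 (valuation high), facing bid 20: bid 20 gives 12, bid 35 gives 14. Proposed bid 35 is best. ✓

Yes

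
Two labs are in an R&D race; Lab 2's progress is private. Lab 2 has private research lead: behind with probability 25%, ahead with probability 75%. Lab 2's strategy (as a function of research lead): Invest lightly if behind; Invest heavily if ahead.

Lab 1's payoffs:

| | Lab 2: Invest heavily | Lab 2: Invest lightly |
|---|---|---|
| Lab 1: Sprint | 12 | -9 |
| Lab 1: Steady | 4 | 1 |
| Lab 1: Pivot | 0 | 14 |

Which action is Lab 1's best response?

Compute Lab 1's expected payoff for each action, taking the expectation over Lab 2's type.
E[Sprint] = 0.25·(-9) + 0.75·(12) = 6.75
E[Steady] = 0.25·(1) + 0.75·(4) = 3.25
E[Pivot] = 0.25·(14) + 0.75·(0) = 3.5
Best response: Sprint (6.75 is the largest).

Sprint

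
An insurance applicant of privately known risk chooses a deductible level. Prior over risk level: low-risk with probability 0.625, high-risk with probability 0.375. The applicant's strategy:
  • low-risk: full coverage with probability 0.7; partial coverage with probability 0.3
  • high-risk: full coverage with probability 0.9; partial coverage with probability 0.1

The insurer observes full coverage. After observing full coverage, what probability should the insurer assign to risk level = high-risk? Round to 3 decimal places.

Apply Bayes' rule using the sender's strategy as the likelihood.
P(full coverage) = 0.625·0.7 + 0.375·0.9 = 0.775
P(high-risk | full coverage) = (0.375·0.9) / 0.775 = 0.3375 / 0.775 = 0.435484

0.435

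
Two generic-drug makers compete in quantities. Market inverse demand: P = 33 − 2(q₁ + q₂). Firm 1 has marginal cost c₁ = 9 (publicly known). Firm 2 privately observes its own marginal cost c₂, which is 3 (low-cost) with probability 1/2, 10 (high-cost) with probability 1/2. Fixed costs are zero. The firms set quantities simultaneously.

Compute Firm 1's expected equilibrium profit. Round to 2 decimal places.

Firm 2 with cost c maximizes (33 − 2(q₁+q₂) − c)·q₂, giving q₂(c) = (33 − c − 2q₁)/4.
E[c₂] = 1/2·3 + 1/2·10 = 6.5
Firm 1's FOC against E[q₂] yields q₁ = (33 − 2·9 + E[c₂])/6 = (33 − 18 + 6.5)/6 = 3.58333.
E[P] = 33 − 2·(q₁ + E[q₂]) = 16.1667; Firm 1's expected profit = (E[P] − 9)·q₁ = (16.1667 − 9)·3.58333 = 25.6806.

25.68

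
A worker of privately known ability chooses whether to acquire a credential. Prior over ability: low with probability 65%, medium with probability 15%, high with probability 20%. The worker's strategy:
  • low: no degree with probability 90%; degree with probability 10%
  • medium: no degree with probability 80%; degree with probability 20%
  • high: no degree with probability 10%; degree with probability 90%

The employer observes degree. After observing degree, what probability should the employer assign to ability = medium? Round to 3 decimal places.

P(degree) = 0.65·0.1 + 0.15·0.2 + 0.2·0.9 = 0.275
P(medium | degree) = (0.15·0.2) / 0.275 = 0.03 / 0.275 = 0.109091

0.109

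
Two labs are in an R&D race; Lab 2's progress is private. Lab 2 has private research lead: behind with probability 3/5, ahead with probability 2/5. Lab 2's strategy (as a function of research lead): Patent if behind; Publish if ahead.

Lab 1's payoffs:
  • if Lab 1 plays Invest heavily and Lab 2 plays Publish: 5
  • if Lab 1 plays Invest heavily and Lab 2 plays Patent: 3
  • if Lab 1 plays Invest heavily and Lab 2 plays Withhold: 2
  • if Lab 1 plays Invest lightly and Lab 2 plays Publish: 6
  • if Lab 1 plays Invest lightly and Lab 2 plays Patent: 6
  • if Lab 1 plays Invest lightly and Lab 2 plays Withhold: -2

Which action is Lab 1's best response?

Compute Lab 1's expected payoff for each action, taking the expectation over Lab 2's type.
E[Invest heavily] = 3/5·(3) + 2/5·(5) = 19/5
E[Invest lightly] = 3/5·(6) + 2/5·(6) = 6
Best response: Invest lightly (6 is the largest).

Invest lightly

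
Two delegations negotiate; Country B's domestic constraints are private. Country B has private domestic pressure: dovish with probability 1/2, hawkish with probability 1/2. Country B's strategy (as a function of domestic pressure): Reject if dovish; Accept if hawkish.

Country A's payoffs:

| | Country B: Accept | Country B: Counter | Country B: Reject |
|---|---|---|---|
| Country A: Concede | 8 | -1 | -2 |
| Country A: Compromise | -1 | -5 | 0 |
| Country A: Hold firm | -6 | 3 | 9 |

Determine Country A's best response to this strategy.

E[Concede] = 1/2·(-2) + 1/2·(8) = 3
E[Compromise] = 1/2·(0) + 1/2·(-1) = -1/2
E[Hold firm] = 1/2·(9) + 1/2·(-6) = 3/2
Best response: Concede (3 is the largest).

Concede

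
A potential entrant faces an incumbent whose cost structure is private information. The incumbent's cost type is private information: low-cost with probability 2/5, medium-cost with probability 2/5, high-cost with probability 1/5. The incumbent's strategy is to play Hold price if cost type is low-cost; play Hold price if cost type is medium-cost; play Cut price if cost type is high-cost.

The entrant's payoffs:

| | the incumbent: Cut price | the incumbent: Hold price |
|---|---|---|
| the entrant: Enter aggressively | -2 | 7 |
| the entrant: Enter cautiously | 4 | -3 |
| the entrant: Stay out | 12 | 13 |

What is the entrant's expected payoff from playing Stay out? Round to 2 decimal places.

Take the expectation over the incumbent's cost type, weighting each type's action by its prior probability.
E[Stay out] = 2/5·13 + 2/5·13 + 1/5·12 = 26/5 + 26/5 + 12/5 = 64/5

12.80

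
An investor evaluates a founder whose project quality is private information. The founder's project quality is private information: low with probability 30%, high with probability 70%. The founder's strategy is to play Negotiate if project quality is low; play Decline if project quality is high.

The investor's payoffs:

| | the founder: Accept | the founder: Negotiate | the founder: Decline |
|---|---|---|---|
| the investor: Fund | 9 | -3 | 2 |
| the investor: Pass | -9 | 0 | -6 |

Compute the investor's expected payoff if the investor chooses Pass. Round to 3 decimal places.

Take the expectation over the founder's project quality, weighting each type's action by its prior probability.
E[Pass] = 0.3·0 + 0.7·(-6) = 0 + (-4.2) = -4.2

-4.200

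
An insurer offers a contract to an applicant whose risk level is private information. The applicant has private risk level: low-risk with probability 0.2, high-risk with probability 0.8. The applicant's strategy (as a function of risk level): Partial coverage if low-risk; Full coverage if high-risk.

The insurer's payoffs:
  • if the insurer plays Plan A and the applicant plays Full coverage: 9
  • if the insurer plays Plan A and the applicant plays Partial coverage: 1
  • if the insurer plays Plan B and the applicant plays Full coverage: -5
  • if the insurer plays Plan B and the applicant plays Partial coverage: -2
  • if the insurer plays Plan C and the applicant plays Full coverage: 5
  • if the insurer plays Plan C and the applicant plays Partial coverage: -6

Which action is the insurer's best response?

Plan A

E[Plan A] = 0.2·(1) + 0.8·(9) = 7.4
E[Plan B] = 0.2·(-2) + 0.8·(-5) = -4.4
E[Plan C] = 0.2·(-6) + 0.8·(5) = 2.8
Best response: Plan A (7.4 is the largest).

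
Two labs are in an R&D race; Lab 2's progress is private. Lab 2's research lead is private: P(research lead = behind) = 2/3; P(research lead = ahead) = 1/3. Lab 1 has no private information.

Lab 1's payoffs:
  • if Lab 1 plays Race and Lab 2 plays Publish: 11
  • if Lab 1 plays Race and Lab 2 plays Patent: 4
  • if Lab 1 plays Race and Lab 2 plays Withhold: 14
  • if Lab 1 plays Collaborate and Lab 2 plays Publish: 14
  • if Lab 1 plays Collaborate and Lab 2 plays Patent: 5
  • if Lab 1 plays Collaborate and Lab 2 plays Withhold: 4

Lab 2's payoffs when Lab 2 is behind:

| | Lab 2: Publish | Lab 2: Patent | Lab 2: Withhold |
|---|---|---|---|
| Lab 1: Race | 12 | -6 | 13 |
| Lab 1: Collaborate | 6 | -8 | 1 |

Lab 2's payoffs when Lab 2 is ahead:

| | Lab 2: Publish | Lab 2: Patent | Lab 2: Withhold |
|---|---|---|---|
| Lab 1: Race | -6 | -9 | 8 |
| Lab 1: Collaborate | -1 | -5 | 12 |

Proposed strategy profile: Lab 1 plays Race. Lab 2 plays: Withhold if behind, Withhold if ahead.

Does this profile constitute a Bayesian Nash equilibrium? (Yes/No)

Lab 1 plays Race: E[Race] = 2/3·(14) + 1/3·(14) = 14; E[Collaborate] = 4. Best-responding. ✓
Lab 2 (research lead behind), facing Race: Publish gives 12, Patent gives -6, Withhold gives 13. Proposed Withhold is best. ✓
Lab 2 (research lead ahead), facing Race: Publish gives -6, Patent gives -9, Withhold gives 8. Proposed Withhold is best. ✓

Yes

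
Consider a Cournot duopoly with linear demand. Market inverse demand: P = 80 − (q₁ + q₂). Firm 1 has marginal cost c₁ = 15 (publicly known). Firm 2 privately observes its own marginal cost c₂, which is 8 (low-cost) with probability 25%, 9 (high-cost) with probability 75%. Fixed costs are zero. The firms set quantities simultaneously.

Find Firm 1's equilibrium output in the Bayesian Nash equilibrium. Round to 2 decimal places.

Type-c best response for Firm 2: q₂(c) = (80 − c)/2 − q₁/2.
Firm 1 maximizes expected profit; its first-order condition is 80 − 2q₁ − E[q₂] − 15 = 0.
Substituting E[q₂] and solving: E[c₂] = 8.75, so q₁ = (80 − 2·15 + 8.75)/3 = 19.5833.

19.58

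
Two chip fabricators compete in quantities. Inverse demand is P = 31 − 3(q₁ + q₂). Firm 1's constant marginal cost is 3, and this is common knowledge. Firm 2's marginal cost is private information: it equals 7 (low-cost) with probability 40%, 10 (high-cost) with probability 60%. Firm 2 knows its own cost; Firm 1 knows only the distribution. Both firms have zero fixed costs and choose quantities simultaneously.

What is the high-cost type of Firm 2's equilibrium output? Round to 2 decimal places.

Firm 2 with cost c maximizes (31 − 3(q₁+q₂) − c)·q₂, giving q₂(c) = (31 − c − 3q₁)/6.
E[c₂] = 0.4·7 + 0.6·10 = 8.8
Firm 1's FOC against E[q₂] yields q₁ = (31 − 2·3 + E[c₂])/9 = (31 − 6 + 8.8)/9 = 3.75556.
q₂(high-cost) = (31 − 10 − 3·3.75556)/6 = 1.62222.

1.62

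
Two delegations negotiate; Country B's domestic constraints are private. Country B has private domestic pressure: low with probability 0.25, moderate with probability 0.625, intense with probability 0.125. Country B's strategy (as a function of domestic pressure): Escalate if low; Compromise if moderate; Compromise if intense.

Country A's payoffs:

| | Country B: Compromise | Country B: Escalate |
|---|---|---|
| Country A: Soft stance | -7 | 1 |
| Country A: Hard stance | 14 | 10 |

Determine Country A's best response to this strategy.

Hard stance

E[Soft stance] = 0.25·(1) + 0.625·(-7) + 0.125·(-7) = -5
E[Hard stance] = 0.25·(10) + 0.625·(14) + 0.125·(14) = 13
Best response: Hard stance (13 is the largest).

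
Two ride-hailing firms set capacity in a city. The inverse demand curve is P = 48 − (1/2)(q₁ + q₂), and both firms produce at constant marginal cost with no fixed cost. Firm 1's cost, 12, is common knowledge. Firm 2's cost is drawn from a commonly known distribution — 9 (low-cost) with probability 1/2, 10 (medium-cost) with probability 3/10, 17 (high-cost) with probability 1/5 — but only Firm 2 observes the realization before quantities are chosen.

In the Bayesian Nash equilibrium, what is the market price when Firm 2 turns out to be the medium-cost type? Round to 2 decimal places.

23.18

Type-c best response for Firm 2: q₂(c) = (48 − c) − q₁/2.
Firm 1 maximizes expected profit; its first-order condition is 48 − q₁ − (1/2)E[q₂] − 12 = 0.
Substituting E[q₂] and solving: E[c₂] = 10.9, so q₁ = (48 − 2·12 + 10.9)/(3/2) = 23.2667.
q₂(medium-cost) = 26.3667, so P = 48 − (1/2)·(23.2667 + 26.3667) = 23.1833.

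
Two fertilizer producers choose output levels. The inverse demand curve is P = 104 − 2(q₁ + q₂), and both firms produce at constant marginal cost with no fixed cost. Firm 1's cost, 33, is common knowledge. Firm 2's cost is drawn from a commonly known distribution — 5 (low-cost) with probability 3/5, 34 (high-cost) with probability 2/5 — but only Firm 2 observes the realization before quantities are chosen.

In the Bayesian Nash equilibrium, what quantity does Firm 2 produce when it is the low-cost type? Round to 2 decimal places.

Firm 2 with cost c maximizes (104 − 2(q₁+q₂) − c)·q₂, giving q₂(c) = (104 − c − 2q₁)/4.
E[c₂] = 3/5·5 + 2/5·34 = 16.6
Firm 1's FOC against E[q₂] yields q₁ = (104 − 2·33 + E[c₂])/6 = (104 − 66 + 16.6)/6 = 9.1.
q₂(low-cost) = (104 − 5 − 2·9.1)/4 = 20.2.

20.20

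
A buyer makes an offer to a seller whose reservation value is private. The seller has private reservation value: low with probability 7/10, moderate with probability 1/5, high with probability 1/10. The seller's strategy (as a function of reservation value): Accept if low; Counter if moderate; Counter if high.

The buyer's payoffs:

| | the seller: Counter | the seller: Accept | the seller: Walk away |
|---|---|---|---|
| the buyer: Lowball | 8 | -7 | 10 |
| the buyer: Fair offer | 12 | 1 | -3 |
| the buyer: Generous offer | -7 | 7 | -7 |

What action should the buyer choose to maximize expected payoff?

E[Lowball] = 7/10·(-7) + 1/5·(8) + 1/10·(8) = -5/2
E[Fair offer] = 7/10·(1) + 1/5·(12) + 1/10·(12) = 43/10
E[Generous offer] = 7/10·(7) + 1/5·(-7) + 1/10·(-7) = 14/5
Best response: Fair offer (43/10 is the largest).

Fair offer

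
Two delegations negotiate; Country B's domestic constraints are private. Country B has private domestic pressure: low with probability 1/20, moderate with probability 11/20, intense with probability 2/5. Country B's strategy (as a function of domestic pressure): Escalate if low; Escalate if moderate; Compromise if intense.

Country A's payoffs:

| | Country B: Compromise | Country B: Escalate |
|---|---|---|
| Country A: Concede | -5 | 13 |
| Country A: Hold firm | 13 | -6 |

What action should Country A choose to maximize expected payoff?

E[Concede] = 1/20·(13) + 11/20·(13) + 2/5·(-5) = 29/5
E[Hold firm] = 1/20·(-6) + 11/20·(-6) + 2/5·(13) = 8/5
Best response: Concede (29/5 is the largest).

Concede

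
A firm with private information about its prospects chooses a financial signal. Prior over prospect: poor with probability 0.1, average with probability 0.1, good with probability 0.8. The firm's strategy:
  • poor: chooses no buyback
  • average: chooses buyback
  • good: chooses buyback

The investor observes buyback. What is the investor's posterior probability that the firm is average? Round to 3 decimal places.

P(buyback) = 0.1·0 + 0.1·1 + 0.8·1 = 0.9
P(average | buyback) = (0.1·1) / 0.9 = 0.1 / 0.9 = 0.111111

0.111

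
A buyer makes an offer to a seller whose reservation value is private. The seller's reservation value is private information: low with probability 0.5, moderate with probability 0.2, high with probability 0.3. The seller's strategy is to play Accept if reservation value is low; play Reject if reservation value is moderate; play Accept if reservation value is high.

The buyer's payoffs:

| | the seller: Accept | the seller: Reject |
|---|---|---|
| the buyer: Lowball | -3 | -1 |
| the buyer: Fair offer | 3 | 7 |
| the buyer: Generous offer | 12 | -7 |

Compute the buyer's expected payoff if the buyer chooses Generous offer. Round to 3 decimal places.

E[Generous offer] = 0.5·12 + 0.2·(-7) + 0.3·12 = 6 + (-1.4) + 3.6 = 8.2

8.200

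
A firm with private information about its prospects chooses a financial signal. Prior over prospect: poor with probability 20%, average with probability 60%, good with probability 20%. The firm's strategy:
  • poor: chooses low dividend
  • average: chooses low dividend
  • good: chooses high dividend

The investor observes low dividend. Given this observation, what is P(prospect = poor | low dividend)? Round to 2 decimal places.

P(low dividend) = 0.2·1 + 0.6·1 + 0.2·0 = 0.8
P(poor | low dividend) = (0.2·1) / 0.8 = 0.2 / 0.8 = 0.25

0.25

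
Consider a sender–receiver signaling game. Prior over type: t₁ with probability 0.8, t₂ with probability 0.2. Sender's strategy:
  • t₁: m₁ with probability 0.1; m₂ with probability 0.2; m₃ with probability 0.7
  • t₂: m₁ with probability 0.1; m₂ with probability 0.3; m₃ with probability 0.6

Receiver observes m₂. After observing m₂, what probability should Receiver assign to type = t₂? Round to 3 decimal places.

0.273

Apply Bayes' rule using the sender's strategy as the likelihood.
P(m₂) = 0.8·0.2 + 0.2·0.3 = 0.22
P(t₂ | m₂) = (0.2·0.3) / 0.22 = 0.06 / 0.22 = 0.272727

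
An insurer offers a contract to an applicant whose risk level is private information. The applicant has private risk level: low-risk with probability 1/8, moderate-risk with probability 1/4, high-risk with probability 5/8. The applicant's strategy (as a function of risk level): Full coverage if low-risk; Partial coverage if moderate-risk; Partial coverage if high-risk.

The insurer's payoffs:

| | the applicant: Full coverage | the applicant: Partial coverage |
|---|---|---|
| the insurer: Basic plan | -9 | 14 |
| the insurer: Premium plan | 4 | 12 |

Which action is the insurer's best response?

E[Basic plan] = 1/8·(-9) + 1/4·(14) + 5/8·(14) = 89/8
E[Premium plan] = 1/8·(4) + 1/4·(12) + 5/8·(12) = 11
Best response: Basic plan (89/8 is the largest).

Basic plan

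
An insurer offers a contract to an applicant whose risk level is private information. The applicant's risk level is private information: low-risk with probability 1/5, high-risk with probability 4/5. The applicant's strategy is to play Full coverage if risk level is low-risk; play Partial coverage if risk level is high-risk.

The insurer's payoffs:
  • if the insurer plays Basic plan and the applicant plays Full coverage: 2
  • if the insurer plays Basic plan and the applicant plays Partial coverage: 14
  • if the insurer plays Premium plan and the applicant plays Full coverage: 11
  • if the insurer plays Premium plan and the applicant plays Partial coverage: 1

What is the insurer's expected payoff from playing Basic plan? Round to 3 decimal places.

11.600

E[Basic plan] = 1/5·2 + 4/5·14 = 2/5 + 56/5 = 58/5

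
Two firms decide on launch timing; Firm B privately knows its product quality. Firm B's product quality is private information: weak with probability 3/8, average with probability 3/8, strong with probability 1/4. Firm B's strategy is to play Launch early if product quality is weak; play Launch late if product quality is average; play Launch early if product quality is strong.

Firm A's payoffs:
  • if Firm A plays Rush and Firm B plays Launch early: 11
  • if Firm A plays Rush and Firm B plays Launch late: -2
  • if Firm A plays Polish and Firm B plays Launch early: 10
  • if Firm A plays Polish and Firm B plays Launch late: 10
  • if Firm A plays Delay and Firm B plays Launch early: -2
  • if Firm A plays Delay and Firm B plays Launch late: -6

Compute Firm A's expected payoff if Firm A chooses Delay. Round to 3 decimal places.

Take the expectation over Firm B's product quality, weighting each type's action by its prior probability.
E[Delay] = 3/8·(-2) + 3/8·(-6) + 1/4·(-2) = (-3/4) + (-9/4) + (-1/2) = -7/2

-3.500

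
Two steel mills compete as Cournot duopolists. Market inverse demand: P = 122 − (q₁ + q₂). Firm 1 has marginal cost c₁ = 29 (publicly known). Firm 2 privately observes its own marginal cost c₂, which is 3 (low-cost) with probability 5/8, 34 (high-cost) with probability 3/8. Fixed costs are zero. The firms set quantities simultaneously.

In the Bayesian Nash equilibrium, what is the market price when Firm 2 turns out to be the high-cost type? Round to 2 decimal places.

64.90

Firm 2 with cost c maximizes (122 − (q₁+q₂) − c)·q₂, giving q₂(c) = (122 − c − q₁)/2.
E[c₂] = 5/8·3 + 3/8·34 = 14.625
Firm 1's FOC against E[q₂] yields q₁ = (122 − 2·29 + E[c₂])/3 = (122 − 58 + 14.625)/3 = 26.2083.
q₂(high-cost) = 30.8958, so P = 122 − (26.2083 + 30.8958) = 64.8958.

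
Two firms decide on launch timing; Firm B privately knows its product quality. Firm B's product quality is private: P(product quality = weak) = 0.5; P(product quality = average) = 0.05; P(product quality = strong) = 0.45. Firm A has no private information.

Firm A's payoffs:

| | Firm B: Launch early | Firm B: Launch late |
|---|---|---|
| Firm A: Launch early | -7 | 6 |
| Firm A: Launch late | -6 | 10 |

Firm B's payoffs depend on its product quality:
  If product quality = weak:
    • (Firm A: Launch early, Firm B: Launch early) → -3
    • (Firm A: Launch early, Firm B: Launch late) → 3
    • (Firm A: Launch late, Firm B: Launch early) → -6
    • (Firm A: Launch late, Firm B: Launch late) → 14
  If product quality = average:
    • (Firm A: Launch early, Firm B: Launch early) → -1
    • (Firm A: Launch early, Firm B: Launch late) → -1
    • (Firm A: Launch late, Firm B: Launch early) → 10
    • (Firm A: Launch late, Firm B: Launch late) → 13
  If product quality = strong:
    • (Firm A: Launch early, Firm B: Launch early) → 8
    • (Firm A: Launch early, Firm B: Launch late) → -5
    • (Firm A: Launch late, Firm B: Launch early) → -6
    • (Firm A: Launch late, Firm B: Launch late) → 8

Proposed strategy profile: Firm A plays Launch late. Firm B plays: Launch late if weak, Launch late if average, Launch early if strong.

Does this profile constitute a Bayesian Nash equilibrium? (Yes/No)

No

Firm A plays Launch late: E[Launch late] = 0.5·(10) + 0.05·(10) + 0.45·(-6) = 2.8; E[Launch early] = 0.15. Best-responding. ✓
Firm B (product quality weak), facing Launch late: Launch early gives -6, Launch late gives 14. Proposed Launch late is best. ✓
Firm B (product quality average), facing Launch late: Launch early gives 10, Launch late gives 13. Proposed Launch late is best. ✓
Firm B (product quality strong), facing Launch late: Launch early gives -6, Launch late gives 8. Proposed Launch early is not best — profitable deviation exists. ✗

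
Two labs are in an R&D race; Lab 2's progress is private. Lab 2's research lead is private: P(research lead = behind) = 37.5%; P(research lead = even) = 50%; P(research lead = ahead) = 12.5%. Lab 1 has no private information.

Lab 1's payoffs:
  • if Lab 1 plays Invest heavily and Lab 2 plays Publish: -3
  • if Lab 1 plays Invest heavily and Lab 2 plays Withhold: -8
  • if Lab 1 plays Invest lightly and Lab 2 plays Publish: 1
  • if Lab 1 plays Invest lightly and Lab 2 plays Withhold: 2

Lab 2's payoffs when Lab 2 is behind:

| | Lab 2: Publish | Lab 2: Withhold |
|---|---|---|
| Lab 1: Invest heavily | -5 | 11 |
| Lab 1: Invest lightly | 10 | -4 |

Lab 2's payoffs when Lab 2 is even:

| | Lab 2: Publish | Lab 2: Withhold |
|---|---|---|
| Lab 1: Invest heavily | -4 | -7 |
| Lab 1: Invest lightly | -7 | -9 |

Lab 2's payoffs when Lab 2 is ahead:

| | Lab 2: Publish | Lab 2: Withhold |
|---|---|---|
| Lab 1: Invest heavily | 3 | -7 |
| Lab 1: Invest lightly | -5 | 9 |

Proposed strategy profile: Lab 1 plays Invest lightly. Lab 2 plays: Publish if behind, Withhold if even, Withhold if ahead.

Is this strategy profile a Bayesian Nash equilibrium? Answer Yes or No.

No

A profile is a BNE iff every type of every player is best-responding given beliefs about the other side.
Lab 1 plays Invest lightly: E[Invest lightly] = 0.375·(1) + 0.5·(2) + 0.125·(2) = 1.625; E[Invest heavily] = -6.125. Best-responding. ✓
Lab 2 (research lead behind), facing Invest lightly: Publish gives 10, Withhold gives -4. Proposed Publish is best. ✓
Lab 2 (research lead even), facing Invest lightly: Publish gives -7, Withhold gives -9. Proposed Withhold is not best — profitable deviation exists. ✗
Lab 2 (research lead ahead), facing Invest lightly: Publish gives -5, Withhold gives 9. Proposed Withhold is best. ✓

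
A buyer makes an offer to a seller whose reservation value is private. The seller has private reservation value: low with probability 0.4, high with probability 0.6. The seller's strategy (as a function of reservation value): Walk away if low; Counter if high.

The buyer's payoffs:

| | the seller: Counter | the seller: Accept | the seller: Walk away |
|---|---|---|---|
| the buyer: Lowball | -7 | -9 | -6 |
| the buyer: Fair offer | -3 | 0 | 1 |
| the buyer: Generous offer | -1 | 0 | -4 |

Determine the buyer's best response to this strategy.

E[Lowball] = 0.4·(-6) + 0.6·(-7) = -6.6
E[Fair offer] = 0.4·(1) + 0.6·(-3) = -1.4
E[Generous offer] = 0.4·(-4) + 0.6·(-1) = -2.2
Best response: Fair offer (-1.4 is the largest).

Fair offer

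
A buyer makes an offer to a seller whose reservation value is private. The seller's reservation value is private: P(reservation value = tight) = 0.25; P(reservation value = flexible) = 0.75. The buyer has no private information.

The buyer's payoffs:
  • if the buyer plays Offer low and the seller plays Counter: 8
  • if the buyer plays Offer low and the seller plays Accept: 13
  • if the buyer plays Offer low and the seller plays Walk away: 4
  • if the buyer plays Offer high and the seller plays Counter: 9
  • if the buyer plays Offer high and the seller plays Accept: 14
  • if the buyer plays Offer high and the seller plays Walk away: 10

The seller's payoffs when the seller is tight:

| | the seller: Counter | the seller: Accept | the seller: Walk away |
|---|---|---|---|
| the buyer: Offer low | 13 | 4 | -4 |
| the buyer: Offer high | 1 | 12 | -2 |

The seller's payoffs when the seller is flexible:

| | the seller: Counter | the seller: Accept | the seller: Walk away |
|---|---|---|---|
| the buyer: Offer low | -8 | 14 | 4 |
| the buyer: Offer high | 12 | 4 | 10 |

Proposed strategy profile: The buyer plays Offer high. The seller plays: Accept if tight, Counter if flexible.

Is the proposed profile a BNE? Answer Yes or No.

A profile is a BNE iff every type of every player is best-responding given beliefs about the other side.
The buyer plays Offer high: E[Offer high] = 0.25·(14) + 0.75·(9) = 10.25; E[Offer low] = 9.25. Best-responding. ✓
The seller (reservation value tight), facing Offer high: Counter gives 1, Accept gives 12, Walk away gives -2. Proposed Accept is best. ✓
The seller (reservation value flexible), facing Offer high: Counter gives 12, Accept gives 4, Walk away gives 10. Proposed Counter is best. ✓

Yes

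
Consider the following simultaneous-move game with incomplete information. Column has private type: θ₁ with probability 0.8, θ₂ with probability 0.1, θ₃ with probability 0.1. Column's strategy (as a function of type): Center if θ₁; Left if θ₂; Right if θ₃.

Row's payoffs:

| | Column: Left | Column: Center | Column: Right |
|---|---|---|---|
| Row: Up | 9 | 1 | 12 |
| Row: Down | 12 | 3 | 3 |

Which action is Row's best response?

E[Up] = 0.8·(1) + 0.1·(9) + 0.1·(12) = 2.9
E[Down] = 0.8·(3) + 0.1·(12) + 0.1·(3) = 3.9
Best response: Down (3.9 is the largest).

Down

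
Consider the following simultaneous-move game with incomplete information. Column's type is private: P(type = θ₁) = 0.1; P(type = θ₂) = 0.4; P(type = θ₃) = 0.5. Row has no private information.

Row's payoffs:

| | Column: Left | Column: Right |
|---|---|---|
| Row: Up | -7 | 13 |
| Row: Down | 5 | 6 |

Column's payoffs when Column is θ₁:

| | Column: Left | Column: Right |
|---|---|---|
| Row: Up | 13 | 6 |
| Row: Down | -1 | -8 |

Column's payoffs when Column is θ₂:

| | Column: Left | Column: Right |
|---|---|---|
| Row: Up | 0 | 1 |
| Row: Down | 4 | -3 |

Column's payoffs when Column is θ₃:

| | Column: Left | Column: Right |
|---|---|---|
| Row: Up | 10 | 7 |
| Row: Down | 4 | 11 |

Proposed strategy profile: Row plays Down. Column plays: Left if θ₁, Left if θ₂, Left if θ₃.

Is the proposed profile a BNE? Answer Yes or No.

No

Row plays Down: E[Down] = 0.1·(5) + 0.4·(5) + 0.5·(5) = 5; E[Up] = -7. Best-responding. ✓
Column (type θ₁), facing Down: Left gives -1, Right gives -8. Proposed Left is best. ✓
Column (type θ₂), facing Down: Left gives 4, Right gives -3. Proposed Left is best. ✓
Column (type θ₃), facing Down: Left gives 4, Right gives 11. Proposed Left is not best — profitable deviation exists. ✗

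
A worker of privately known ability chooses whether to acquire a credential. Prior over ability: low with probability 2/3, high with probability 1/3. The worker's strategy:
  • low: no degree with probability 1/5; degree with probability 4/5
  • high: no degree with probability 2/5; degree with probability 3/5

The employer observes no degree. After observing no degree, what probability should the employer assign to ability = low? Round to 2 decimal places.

0.50

Apply Bayes' rule using the sender's strategy as the likelihood.
P(no degree) = (2/3)·(1/5) + (1/3)·(2/5) = 4/15
P(low | no degree) = ((2/3)·(1/5)) / (4/15) = (2/15) / (4/15) = 1/2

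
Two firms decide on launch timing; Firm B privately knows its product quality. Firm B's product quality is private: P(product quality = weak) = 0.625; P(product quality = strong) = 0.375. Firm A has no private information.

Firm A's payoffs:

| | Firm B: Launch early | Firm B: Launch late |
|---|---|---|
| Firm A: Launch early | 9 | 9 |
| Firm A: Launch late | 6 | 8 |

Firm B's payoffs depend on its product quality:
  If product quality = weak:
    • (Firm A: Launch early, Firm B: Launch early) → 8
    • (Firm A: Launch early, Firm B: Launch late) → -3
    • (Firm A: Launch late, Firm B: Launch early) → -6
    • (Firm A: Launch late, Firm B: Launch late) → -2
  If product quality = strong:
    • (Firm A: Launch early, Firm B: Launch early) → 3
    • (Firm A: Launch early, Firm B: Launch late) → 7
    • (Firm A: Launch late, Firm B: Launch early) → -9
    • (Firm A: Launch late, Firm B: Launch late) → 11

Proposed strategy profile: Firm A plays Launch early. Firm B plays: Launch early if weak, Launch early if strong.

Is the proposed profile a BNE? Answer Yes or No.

No

Firm A plays Launch early: E[Launch early] = 0.625·(9) + 0.375·(9) = 9; E[Launch late] = 6. Best-responding. ✓
Firm B (product quality weak), facing Launch early: Launch early gives 8, Launch late gives -3. Proposed Launch early is best. ✓
Firm B (product quality strong), facing Launch early: Launch early gives 3, Launch late gives 7. Proposed Launch early is not best — profitable deviation exists. ✗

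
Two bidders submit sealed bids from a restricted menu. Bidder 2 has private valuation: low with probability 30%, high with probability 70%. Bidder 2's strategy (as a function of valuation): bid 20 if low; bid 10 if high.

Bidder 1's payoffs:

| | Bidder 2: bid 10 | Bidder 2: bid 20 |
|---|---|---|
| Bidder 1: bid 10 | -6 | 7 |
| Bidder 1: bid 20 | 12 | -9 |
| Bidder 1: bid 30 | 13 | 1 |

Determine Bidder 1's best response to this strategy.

bid 30

Compute Bidder 1's expected payoff for each action, taking the expectation over Bidder 2's type.
E[bid 10] = 0.3·(7) + 0.7·(-6) = -2.1
E[bid 20] = 0.3·(-9) + 0.7·(12) = 5.7
E[bid 30] = 0.3·(1) + 0.7·(13) = 9.4
Best response: bid 30 (9.4 is the largest).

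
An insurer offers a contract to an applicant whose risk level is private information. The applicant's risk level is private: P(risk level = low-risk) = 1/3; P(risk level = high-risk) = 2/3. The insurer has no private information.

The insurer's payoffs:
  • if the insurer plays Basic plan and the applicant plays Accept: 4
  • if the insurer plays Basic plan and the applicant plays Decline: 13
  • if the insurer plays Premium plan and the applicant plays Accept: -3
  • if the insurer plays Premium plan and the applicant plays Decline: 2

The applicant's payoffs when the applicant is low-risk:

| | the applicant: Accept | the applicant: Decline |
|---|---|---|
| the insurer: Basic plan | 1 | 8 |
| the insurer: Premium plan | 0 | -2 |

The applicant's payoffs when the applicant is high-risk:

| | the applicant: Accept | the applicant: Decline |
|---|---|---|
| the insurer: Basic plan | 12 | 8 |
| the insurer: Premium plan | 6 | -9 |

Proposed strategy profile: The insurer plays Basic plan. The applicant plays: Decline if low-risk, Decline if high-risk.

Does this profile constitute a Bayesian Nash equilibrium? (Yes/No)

No

A profile is a BNE iff every type of every player is best-responding given beliefs about the other side.
The insurer plays Basic plan: E[Basic plan] = 1/3·(13) + 2/3·(13) = 13; E[Premium plan] = 2. Best-responding. ✓
The applicant (risk level low-risk), facing Basic plan: Accept gives 1, Decline gives 8. Proposed Decline is best. ✓
The applicant (risk level high-risk), facing Basic plan: Accept gives 12, Decline gives 8. Proposed Decline is not best — profitable deviation exists. ✗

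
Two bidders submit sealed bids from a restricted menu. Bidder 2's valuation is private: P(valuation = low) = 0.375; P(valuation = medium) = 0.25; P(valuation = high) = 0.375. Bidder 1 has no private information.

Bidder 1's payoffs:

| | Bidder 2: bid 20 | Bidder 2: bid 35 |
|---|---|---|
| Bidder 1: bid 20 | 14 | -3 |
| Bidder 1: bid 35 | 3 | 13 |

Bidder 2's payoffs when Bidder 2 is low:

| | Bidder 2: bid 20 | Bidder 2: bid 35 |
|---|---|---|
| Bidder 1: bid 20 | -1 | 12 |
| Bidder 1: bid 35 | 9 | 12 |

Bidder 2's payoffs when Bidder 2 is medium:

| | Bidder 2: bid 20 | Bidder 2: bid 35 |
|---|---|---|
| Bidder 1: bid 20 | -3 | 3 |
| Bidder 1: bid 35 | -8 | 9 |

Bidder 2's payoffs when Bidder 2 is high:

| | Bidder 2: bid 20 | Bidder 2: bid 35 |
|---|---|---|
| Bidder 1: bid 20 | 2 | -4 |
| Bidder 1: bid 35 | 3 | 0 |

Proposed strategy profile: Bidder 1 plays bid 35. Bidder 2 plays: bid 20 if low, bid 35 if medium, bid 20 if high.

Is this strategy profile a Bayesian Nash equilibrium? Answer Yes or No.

Bidder 1 plays bid 35: E[bid 35] = 0.375·(3) + 0.25·(13) + 0.375·(3) = 5.5; E[bid 20] = 9.75. Not best-responding. ✗
Bidder 2 (valuation low), facing bid 35: bid 20 gives 9, bid 35 gives 12. Proposed bid 20 is not best — profitable deviation exists. ✗
Bidder 2 (valuation medium), facing bid 35: bid 20 gives -8, bid 35 gives 9. Proposed bid 35 is best. ✓
Bidder 2 (valuation high), facing bid 35: bid 20 gives 3, bid 35 gives 0. Proposed bid 20 is best. ✓

No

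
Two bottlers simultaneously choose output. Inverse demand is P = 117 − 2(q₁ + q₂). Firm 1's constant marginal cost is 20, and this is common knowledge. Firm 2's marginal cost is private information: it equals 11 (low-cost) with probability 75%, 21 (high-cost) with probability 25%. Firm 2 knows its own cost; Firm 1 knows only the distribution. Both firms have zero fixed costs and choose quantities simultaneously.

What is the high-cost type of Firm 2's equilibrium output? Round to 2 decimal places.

16.46

Each type of Firm 2 best-responds to q₁; Firm 1 best-responds to the expected q₂ over Firm 2's types.
Firm 2 with cost c maximizes (117 − 2(q₁+q₂) − c)·q₂, giving q₂(c) = (117 − c − 2q₁)/4.
E[c₂] = 0.75·11 + 0.25·21 = 13.5
Firm 1's FOC against E[q₂] yields q₁ = (117 − 2·20 + E[c₂])/6 = (117 − 40 + 13.5)/6 = 15.0833.
q₂(high-cost) = (117 − 21 − 2·15.0833)/4 = 16.4583.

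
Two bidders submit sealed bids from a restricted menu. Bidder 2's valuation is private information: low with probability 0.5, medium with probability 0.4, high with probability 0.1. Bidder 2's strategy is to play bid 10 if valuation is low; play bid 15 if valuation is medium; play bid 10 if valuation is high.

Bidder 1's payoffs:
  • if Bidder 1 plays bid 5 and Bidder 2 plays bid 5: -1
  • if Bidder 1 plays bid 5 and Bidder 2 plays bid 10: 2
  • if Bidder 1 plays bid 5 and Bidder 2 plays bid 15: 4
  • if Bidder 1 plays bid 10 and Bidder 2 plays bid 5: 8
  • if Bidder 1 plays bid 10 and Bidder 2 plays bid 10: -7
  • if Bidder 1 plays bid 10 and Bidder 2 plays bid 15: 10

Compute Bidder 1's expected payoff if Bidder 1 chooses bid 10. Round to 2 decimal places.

E[bid 10] = 0.5·(-7) + 0.4·10 + 0.1·(-7) = (-3.5) + 4 + (-0.7) = -0.2

-0.20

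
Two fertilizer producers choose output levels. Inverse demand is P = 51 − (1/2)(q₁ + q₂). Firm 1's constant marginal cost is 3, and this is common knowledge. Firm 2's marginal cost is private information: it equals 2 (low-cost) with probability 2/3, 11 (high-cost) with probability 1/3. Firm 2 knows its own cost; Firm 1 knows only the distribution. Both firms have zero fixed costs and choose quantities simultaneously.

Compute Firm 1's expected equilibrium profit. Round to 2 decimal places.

555.56

Type-c best response for Firm 2: q₂(c) = (51 − c) − q₁/2.
Firm 1 maximizes expected profit; its first-order condition is 51 − q₁ − (1/2)E[q₂] − 3 = 0.
Substituting E[q₂] and solving: E[c₂] = 5, so q₁ = (51 − 2·3 + 5)/(3/2) = 33.3333.
E[P] = 51 − (1/2)·(q₁ + E[q₂]) = 19.6667; Firm 1's expected profit = (E[P] − 3)·q₁ = (19.6667 − 3)·33.3333 = 555.556.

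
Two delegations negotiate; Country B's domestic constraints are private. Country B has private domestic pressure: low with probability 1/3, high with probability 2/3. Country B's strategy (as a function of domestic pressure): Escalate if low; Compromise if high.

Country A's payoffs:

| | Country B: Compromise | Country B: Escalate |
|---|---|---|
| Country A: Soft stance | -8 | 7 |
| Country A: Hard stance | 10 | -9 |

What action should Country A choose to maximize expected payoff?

E[Soft stance] = 1/3·(7) + 2/3·(-8) = -3
E[Hard stance] = 1/3·(-9) + 2/3·(10) = 11/3
Best response: Hard stance (11/3 is the largest).

Hard stance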